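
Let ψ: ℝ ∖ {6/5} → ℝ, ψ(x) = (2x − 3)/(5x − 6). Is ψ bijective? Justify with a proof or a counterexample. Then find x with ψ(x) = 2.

9/8

If ψ(x) = 2/5, cross-multiplying gives 5(2x − 3) = 2(5x − 6), which simplifies to −15 = −12 — false.  So 2/5 has no preimage and ψ is not surjective.
Therefore ψ is not bijective.
Solving ψ(x) = 2: cross-multiplying gives 2x − 3 = 2(5x − 6), which rearranges to −8x = −9, so x = 9/8.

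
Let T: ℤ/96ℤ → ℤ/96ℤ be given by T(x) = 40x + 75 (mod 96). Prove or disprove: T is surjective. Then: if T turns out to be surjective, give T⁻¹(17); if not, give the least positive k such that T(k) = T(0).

12

Since gcd(40, 96) = 8, we have 40x ≡ 0 (mod 8) for all x, so T(x) ≡ 3 (mod 8).
But 0 ≢ 3 (mod 8), so 0 ∈ ℤ/96ℤ has no preimage. Thus T is not surjective.
Since T is not surjective, we find the least positive k with T(k) = T(0): this means 40k ≡ 0 (mod 96), i.e. 96 ∣ 40k. Since gcd(40, 96) = 8, dividing through by 8 this holds exactly when 12 ∣ 5k, and as gcd(5, 12) = 1, exactly when 12 ∣ k.
The smallest positive such k is 12.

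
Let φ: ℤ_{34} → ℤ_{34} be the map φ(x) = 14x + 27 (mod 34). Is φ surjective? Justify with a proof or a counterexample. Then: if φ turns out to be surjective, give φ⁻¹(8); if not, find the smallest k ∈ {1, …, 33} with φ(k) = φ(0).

By definition, φ is surjective if every y in the codomain equals φ(x) for some x in the domain.
Since gcd(14, 34) = 2, we have 14x ≡ 0 (mod 2) for all x, so φ(x) ≡ 1 (mod 2).
But 0 ≢ 1 (mod 2), so 0 ∈ ℤ_{34} has no preimage. Thus φ is not surjective.
Since φ is not surjective, we find the least positive k with φ(k) = φ(0): this means 14k ≡ 0 (mod 34), i.e. 34 ∣ 14k. Since gcd(14, 34) = 2, dividing through by 2 this holds exactly when 17 ∣ 7k, and as gcd(7, 17) = 1, exactly when 17 ∣ k.
The smallest positive such k is 17.

17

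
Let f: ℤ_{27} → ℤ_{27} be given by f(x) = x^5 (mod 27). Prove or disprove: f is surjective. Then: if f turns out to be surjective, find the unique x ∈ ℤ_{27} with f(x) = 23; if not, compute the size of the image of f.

f(0) = 0^5 = 0.
f(3): Repeated squaring mod 27: 3^1 ≡ 3, 3^2 ≡ 3² = 9, 3^4 ≡ 9² = 81 ≡ 0. Since 5 = 4 + 1, 3^5 ≡ 0·3: 0·3 = 0. So 3^5 ≡ 0 (mod 27).
So f(0) = f(3) = 0 while 0 ≠ 3, therefore f is not injective.
A non-injective map from the 27-element set ℤ_{27} to itself takes at most 26 distinct values, so it cannot be surjective. Therefore f is not surjective.
Since f is not surjective, we determine |image(f)|. Computing x^5 mod 27 for each x (by repeated squaring, reducing mod 27 at every step), the values f(0), f(1), …, f(26) are: 0, 1, 5, 0, 25, 20, 0, 13, 17, 0, 19, 23, 0, 16, 11, 0, 4, 8, 0, 10, 14, 0, 7, 2, 0, 22, 26.
The distinct values are {0, 1, 2, 4, 5, 7, 8, 10, 11, 13, 14, 16, 17, 19, 20, 22, 23, 25, 26}; there are 19 of them.

19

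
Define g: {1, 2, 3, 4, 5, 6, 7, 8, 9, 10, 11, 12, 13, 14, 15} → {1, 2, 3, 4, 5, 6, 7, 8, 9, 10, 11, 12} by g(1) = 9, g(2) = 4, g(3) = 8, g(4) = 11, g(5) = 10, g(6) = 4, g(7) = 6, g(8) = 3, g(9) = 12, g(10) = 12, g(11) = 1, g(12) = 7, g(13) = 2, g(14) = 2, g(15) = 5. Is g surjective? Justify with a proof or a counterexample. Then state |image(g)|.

12

Every element of the codomain has a preimage: 1 = g(11), 2 = g(13), 3 = g(8), 4 = g(2), 5 = g(15), 6 = g(7), 7 = g(12), 8 = g(3), 9 = g(1), 10 = g(5), 11 = g(4), 12 = g(9).
Hence g is surjective.
The image of g is {1, 2, 3, 4, 5, 6, 7, 8, 9, 10, 11, 12}, which has 12 elements.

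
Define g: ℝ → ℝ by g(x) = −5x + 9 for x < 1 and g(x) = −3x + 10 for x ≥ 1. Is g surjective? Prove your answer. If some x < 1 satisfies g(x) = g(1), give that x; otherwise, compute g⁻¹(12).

Both pieces are strictly decreasing (slopes −5 and −3), so each is injective on its own interval.
The left piece maps (−∞, 1) onto (4, ∞); the right piece maps [1, ∞) onto (−∞, 7].
The union (4, ∞) ∪ (−∞, 7] covers ℝ, so g is surjective.
For the follow-up: the images overlap, so an x < 1 with g(x) = g(1) exists. g(1) = 7; solving −5x + 9 = 7 for x < 1 gives x = (7 − 9)/(−5) = 2/5.

2/5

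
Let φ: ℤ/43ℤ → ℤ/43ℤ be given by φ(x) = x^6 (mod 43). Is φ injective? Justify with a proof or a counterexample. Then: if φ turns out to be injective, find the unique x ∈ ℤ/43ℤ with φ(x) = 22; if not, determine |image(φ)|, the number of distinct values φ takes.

8

φ(1) = 1^6 = 1.
φ(6): Repeated squaring mod 43: 6^1 ≡ 6, 6^2 ≡ 6² = 36, 6^4 ≡ 36² = 1296 ≡ 6. Since 6 = 4 + 2, 6^6 ≡ 6·36: 6·36 = 216 ≡ 1. So 6^6 ≡ 1 (mod 43).
So φ(1) = φ(6) = 1 while 1 ≠ 6, therefore φ is not injective.
Since φ is not injective, we determine |image(φ)|. Computing x^6 mod 43 for each x (by repeated squaring, reducing mod 43 at every step), the values φ(0), φ(1), …, φ(42) are: 0, 1, 21, 41, 11, 16, 1, 1, 16, 4, 35, 4, 21, 16, 21, 11, 35, 35, 41, 11, 4, 41, 41, 4, 11, 41, 35, 35, 11, 21, 16, 21, 4, 35, 4, 16, 1, 1, 16, 11, 41, 21, 1.
The distinct values are {0, 1, 4, 11, 16, 21, 35, 41}; there are 8 of them.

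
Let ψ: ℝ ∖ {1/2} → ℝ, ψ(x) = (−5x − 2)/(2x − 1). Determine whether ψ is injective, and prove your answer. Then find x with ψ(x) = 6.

4/17

Suppose ψ(u) = ψ(v). Cross-multiplying: (−5u − 2)(2v − 1) = (−5v − 2)(2u − 1).
Expanding both sides and cancelling the symmetric terms leaves 9·(u − v) = 0. Since 9 ≠ 0, u = v. So ψ is injective.
Solving ψ(x) = 6: cross-multiplying gives −5x − 2 = 6(2x − 1), which rearranges to −17x = −4, so x = 4/17.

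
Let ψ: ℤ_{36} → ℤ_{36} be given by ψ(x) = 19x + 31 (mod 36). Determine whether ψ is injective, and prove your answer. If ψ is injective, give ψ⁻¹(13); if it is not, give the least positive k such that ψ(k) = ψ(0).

Recall: ψ is injective when ψ(a) = ψ(b) forces a = b.
Suppose ψ(a) = ψ(b) in ℤ_{36}. Then 19a + 31 ≡ 19b + 31 (mod 36), thus 19(a − b) ≡ 0 (mod 36).
Since gcd(19, 36) = 1, 19 is invertible modulo 36, therefore a − b ≡ 0 (mod 36), i.e. a = b.
Thus ψ is injective.
We now compute 19⁻¹ mod 36 explicitly. Euclid's algorithm: 36 = 1·19 + 17, 19 = 1·17 + 2, 17 = 8·2 + 1; back-substituting gives 1 = 19·19 − 10·36, so 19⁻¹ ≡ 19 (mod 36).
Since ψ is injective, we compute ψ⁻¹(13): solve 19x + 31 ≡ 13 (mod 36), i.e. 19x ≡ 18 (mod 36).
Multiplying by 19⁻¹ = 19 gives x ≡ 19·18 = 342 = 9·36 + 18 ≡ 18 (mod 36).
Check: ψ(18) = 19·18 + 31 = 373 = 10·36 + 13 ≡ 13 (mod 36).

18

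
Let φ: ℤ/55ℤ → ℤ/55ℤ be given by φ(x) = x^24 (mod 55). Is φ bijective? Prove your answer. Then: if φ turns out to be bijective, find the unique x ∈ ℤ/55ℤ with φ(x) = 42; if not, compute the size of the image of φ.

12

φ(4): Repeated squaring mod 55: 4^1 ≡ 4, 4^2 ≡ 4² = 16, 4^4 ≡ 16² = 256 ≡ 36, 4^8 ≡ 36² = 1296 ≡ 31, 4^16 ≡ 31² = 961 ≡ 26. Since 24 = 16 + 8, 4^24 ≡ 26·31: 26·31 = 806 ≡ 36. So 4^24 ≡ 36 (mod 55).
φ(7): Repeated squaring mod 55: 7^1 ≡ 7, 7^2 ≡ 7² = 49, 7^4 ≡ 49² = 2401 ≡ 36, 7^8 ≡ 36² = 1296 ≡ 31, 7^16 ≡ 31² = 961 ≡ 26. Since 24 = 16 + 8, 7^24 ≡ 26·31: 26·31 = 806 ≡ 36. So 7^24 ≡ 36 (mod 55).
So φ(4) = φ(7) = 36 while 4 ≠ 7, therefore φ is not injective, hence not bijective.
Since φ is not bijective, we determine |image(φ)|. Computing x^24 mod 55 for each x (by repeated squaring, reducing mod 55 at every step), the values φ(0), φ(1), …, φ(54) are: 0, 1, 16, 26, 36, 20, 31, 36, 26, 16, 45, 11, 1, 16, 26, 25, 31, 31, 36, 26, 5, 1, 11, 1, 16, 15, 36, 31, 31, 36, 15, 16, 1, 11, 1, 5, 26, 36, 31, 31, 25, 26, 16, 1, 11, 45, 16, 26, 36, 31, 20, 36, 26, 16, 1.
The distinct values are {0, 1, 5, 11, 15, 16, 20, 25, 26, 31, 36, 45}; there are 12 of them.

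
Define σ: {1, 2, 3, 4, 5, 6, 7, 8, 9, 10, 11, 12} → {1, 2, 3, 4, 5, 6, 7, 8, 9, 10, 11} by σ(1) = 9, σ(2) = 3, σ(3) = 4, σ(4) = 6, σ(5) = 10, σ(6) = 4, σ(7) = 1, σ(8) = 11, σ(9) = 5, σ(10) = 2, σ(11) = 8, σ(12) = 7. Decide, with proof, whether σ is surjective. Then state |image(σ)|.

Every element of the codomain has a preimage: 1 = σ(7), 2 = σ(10), 3 = σ(2), 4 = σ(3), 5 = σ(9), 6 = σ(4), 7 = σ(12), 8 = σ(11), 9 = σ(1), 10 = σ(5), 11 = σ(8).
Hence σ is surjective.
The image of σ is {1, 2, 3, 4, 5, 6, 7, 8, 9, 10, 11}, which has 11 elements.

11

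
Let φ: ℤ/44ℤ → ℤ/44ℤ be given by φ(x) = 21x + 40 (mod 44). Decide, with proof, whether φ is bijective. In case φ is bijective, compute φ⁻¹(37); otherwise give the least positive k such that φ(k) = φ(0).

25

Suppose φ(u) = φ(v) in ℤ/44ℤ. Then 21u + 40 ≡ 21v + 40 (mod 44), so 21(u − v) ≡ 0 (mod 44).
Since gcd(21, 44) = 1, 21 is invertible modulo 44, so u − v ≡ 0 (mod 44), i.e. u = v.
We now compute 21⁻¹ mod 44 explicitly. Euclid's algorithm: 44 = 2·21 + 2, 21 = 10·2 + 1; back-substituting gives 1 = 21·21 − 10·44, so 21⁻¹ ≡ 21 (mod 44).
Then y ↦ 21(y − 40) is a two-sided inverse to φ, so every y ∈ ℤ/44ℤ has a preimage.
Hence φ is bijective.
Since φ is bijective, we compute φ⁻¹(37): solve 21x + 40 ≡ 37 (mod 44), i.e. 21x ≡ 41 (mod 44).
Multiplying by 21⁻¹ = 21 gives x ≡ 21·41 = 861 = 19·44 + 25 ≡ 25 (mod 44).
Check: φ(25) = 21·25 + 40 = 565 = 12·44 + 37 ≡ 37 (mod 44).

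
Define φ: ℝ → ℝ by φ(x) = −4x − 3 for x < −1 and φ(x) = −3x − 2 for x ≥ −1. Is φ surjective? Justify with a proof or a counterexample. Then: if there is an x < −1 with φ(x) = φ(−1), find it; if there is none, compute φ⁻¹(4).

-7/4

Both pieces are strictly decreasing (slopes −4 and −3), so each is injective on its own interval.
The left piece maps (−∞, −1) onto (1, ∞); the right piece maps [−1, ∞) onto (−∞, 1].
These images together cover ℝ, so φ is surjective.
Because the two images are disjoint, no x < −1 has φ(x) = φ(−1), so we compute φ⁻¹(4): 4 lies in (1, ∞), so solve −4x − 3 = 4: x = (4 + 3)/(−4) = −7/4.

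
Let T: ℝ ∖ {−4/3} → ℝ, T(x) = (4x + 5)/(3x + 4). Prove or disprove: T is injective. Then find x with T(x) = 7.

Suppose T(u) = T(v). Cross-multiplying: (4u + 5)(3v + 4) = (4v + 5)(3u + 4).
Expanding both sides and cancelling the symmetric terms leaves 1·(u − v) = 0. Since 1 ≠ 0, u = v. Hence T is injective.
Solving T(x) = 7: cross-multiplying gives 4x + 5 = 7(3x + 4), which rearranges to −17x = 23, so x = −23/17.

-23/17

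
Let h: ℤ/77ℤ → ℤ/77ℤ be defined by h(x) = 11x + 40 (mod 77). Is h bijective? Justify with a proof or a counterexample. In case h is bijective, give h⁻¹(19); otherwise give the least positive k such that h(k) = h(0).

7

We have gcd(11, 77) = 11 > 1. Taking x_1 = 0 and x_2 = 7: h(0) = 40 and h(7) = 11·7 + 40 = 117 ≡ 40 (mod 77).
So h(0) = h(7) while 0 ≠ 7, so h is not injective, hence not bijective.
Since h is not bijective, we find the least positive k with h(k) = h(0): this means 11k ≡ 0 (mod 77), i.e. 77 ∣ 11k. Since gcd(11, 77) = 11, dividing through by 11 this holds exactly when 7 ∣ k.
The smallest positive such k is 7.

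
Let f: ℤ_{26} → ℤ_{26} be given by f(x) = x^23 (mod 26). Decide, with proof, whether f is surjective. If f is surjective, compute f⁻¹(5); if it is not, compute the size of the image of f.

Computing x^23 mod 26 for each x (by repeated squaring, reducing mod 26 at every step), the values f(0), f(1), …, f(25) are: 0, 1, 20, 9, 10, 21, 24, 15, 18, 3, 4, 19, 12, 13, 14, 7, 22, 23, 8, 11, 2, 5, 16, 17, 6, 25.
Every element of ℤ_{26} appears exactly once in this list, so f is a bijection, and in particular surjective.
Since f is surjective, we read off the preimage of 5 from the same table: f(21) = 5, so f⁻¹(5) = 21.

21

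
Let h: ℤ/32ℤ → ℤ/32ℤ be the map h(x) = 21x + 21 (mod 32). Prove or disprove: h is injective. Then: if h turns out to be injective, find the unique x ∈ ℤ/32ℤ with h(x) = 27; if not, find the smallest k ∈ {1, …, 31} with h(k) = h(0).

14

Suppose h(a) = h(b) in ℤ/32ℤ. Then 21a + 21 ≡ 21b + 21 (mod 32), so 21(a − b) ≡ 0 (mod 32).
Since gcd(21, 32) = 1, 21 is invertible modulo 32, hence a − b ≡ 0 (mod 32), i.e. a = b.
So h is injective.
We now compute 21⁻¹ mod 32 explicitly. Euclid's algorithm: 32 = 1·21 + 11, 21 = 1·11 + 10, 11 = 1·10 + 1; back-substituting gives 1 = 29·21 − 19·32, so 21⁻¹ ≡ 29 (mod 32).
Since h is injective, we find h⁻¹(27): we need 21x ≡ 27 − 21 ≡ 6 (mod 32). Using 21⁻¹ = 29: x ≡ 29·6 = 174 = 5·32 + 14, so x = 14.
Check: h(14) = 21·14 + 21 = 315 = 9·32 + 27 ≡ 27 (mod 32).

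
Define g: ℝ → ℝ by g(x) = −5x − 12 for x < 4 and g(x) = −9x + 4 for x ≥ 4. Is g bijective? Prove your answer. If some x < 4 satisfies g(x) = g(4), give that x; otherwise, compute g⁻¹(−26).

Both pieces are strictly decreasing (slopes −5 and −9), so each is injective on its own interval.
The left piece maps (−∞, 4) onto (−32, ∞); the right piece maps [4, ∞) onto (−∞, −32].
Since −32 = −32, the images partition ℝ: g is injective and surjective, hence bijective.
Because the two images are disjoint, no x < 4 has g(x) = g(4), so we compute g⁻¹(−26): −26 lies in (−32, ∞), so solve −5x − 12 = −26: x = (−26 + 12)/(−5) = 14/5.

14/5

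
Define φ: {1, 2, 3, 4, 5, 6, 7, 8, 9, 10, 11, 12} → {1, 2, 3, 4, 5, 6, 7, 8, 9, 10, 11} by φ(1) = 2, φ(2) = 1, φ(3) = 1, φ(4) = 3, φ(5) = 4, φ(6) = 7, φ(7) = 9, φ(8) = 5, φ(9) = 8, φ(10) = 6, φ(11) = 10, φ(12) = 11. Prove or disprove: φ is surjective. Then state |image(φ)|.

Every element of the codomain has a preimage: 1 = φ(2), 2 = φ(1), 3 = φ(4), 4 = φ(5), 5 = φ(8), 6 = φ(10), 7 = φ(6), 8 = φ(9), 9 = φ(7), 10 = φ(11), 11 = φ(12).
Hence φ is surjective.
The image of φ is {1, 2, 3, 4, 5, 6, 7, 8, 9, 10, 11}, which has 11 elements.

11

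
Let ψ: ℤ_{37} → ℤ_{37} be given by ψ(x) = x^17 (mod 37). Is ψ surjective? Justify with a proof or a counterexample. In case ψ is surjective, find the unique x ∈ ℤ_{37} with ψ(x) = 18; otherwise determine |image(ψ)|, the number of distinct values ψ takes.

Since 37 is prime, the nonzero elements of ℤ_{37} form a cyclic group of order 36.
As gcd(17, 36) = 1, raising to the 17th power is a bijection on this group: if a^17 ≡ b^17 then (ab^{−1})^17 = 1, and the only element of order dividing gcd(17, 36) = 1 is 1, so a = b.
With ψ(0) = 0 this makes ψ injective on all of ℤ_{37}, hence bijective (finite equal-size domain and codomain). In particular ψ is surjective.
Since ψ is surjective, we find the preimage of 18. The inverse of x ↦ x^17 on (ℤ_{37})^× is x ↦ x^17, because 17·17 = 289 = 8·36 + 1 ≡ 1 (mod 36) and x^{36} = 1 for x ≠ 0 (Fermat). So ψ⁻¹(18) = 18^17 mod 37.
Repeated squaring mod 37: 18^1 ≡ 18, 18^2 ≡ 18² = 324 ≡ 28, 18^4 ≡ 28² = 784 ≡ 7, 18^8 ≡ 7² = 49 ≡ 12, 18^16 ≡ 12² = 144 ≡ 33. Since 17 = 16 + 1, 18^17 ≡ 33·18: 33·18 = 594 ≡ 2. So 18^17 ≡ 2 (mod 37).
Hence ψ⁻¹(18) = 2.

2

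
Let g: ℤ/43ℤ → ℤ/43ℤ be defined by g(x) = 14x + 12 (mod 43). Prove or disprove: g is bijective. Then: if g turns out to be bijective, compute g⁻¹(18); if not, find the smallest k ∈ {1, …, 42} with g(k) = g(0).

25

If g(x_1) = g(x_2), then 14x_1 ≡ 14x_2 (mod 43). Because gcd(14, 43) = 1, we may cancel 14 to get x_1 ≡ x_2 (mod 43).
We now compute 14⁻¹ mod 43 explicitly. Euclid's algorithm: 43 = 3·14 + 1; back-substituting gives 1 = 40·14 − 13·43, so 14⁻¹ ≡ 40 (mod 43).
Then y ↦ 40(y − 12) is a two-sided inverse to g, so every y ∈ ℤ/43ℤ has a preimage.
Hence g is bijective.
Since g is bijective, we find g⁻¹(18): we need 14x ≡ 18 − 12 ≡ 6 (mod 43). Using 14⁻¹ = 40: x ≡ 40·6 = 240 = 5·43 + 25, so x = 25.
Check: g(25) = 14·25 + 12 = 362 = 8·43 + 18 ≡ 18 (mod 43).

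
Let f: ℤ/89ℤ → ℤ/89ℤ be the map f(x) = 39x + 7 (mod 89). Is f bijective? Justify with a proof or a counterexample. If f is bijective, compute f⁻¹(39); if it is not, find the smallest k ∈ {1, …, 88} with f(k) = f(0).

67

Recall that f is injective if f(x_1) = f(x_2) implies x_1 = x_2.
If f(x_1) = f(x_2), then 39x_1 ≡ 39x_2 (mod 89). Because gcd(39, 89) = 1, we may cancel 39 to get x_1 ≡ x_2 (mod 89).
We now compute 39⁻¹ mod 89 explicitly. Euclid's algorithm: 89 = 2·39 + 11, 39 = 3·11 + 6, 11 = 1·6 + 5, 6 = 1·5 + 1; back-substituting gives 1 = 16·39 − 7·89, so 39⁻¹ ≡ 16 (mod 89).
Then y ↦ 16(y − 7) is a two-sided inverse to f, so every y ∈ ℤ/89ℤ has a preimage.
Therefore f is bijective.
Since f is bijective, we find f⁻¹(39): we need 39x ≡ 39 − 7 ≡ 32 (mod 89). Using 39⁻¹ = 16: x ≡ 16·32 = 512 = 5·89 + 67, so x = 67.
Check: f(67) = 39·67 + 7 = 2620 = 29·89 + 39 ≡ 39 (mod 89).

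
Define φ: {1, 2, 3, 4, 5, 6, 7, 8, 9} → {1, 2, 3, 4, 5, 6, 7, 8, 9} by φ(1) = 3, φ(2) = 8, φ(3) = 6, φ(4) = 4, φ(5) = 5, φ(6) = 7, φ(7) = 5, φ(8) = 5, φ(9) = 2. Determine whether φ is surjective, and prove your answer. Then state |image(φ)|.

7

No element maps to 1, so φ is not surjective.
The image of φ is {2, 3, 4, 5, 6, 7, 8}, which has 7 elements.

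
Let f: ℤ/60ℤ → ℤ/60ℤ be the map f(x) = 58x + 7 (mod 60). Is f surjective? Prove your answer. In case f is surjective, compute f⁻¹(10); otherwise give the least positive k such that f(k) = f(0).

Since gcd(58, 60) = 2, we have 58x ≡ 0 (mod 2) for all x, so f(x) ≡ 1 (mod 2).
But 0 ≢ 1 (mod 2), so 0 ∈ ℤ/60ℤ has no preimage. Hence f is not surjective.
Since f is not surjective, we find the least positive k with f(k) = f(0): this means 58k ≡ 0 (mod 60), i.e. 60 ∣ 58k. Since gcd(58, 60) = 2, dividing through by 2 this holds exactly when 30 ∣ 29k, and as gcd(29, 30) = 1, exactly when 30 ∣ k.
The smallest positive such k is 30.

30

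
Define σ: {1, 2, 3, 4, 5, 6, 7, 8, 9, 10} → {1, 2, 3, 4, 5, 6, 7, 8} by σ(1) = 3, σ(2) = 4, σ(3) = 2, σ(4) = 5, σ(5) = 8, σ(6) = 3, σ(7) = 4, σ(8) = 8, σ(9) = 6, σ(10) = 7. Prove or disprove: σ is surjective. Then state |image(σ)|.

No element maps to 1, so σ is not surjective.
The image of σ is {2, 3, 4, 5, 6, 7, 8}, which has 7 elements.

7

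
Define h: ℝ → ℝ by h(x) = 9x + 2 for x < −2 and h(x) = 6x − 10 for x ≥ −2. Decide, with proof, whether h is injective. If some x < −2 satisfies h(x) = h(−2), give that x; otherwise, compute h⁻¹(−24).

-8/3

Both pieces are strictly increasing (slopes 9 and 6), so each is injective on its own interval.
The left piece maps (−∞, −2) onto (−∞, −16); the right piece maps [−2, ∞) onto [−22, ∞).
These images overlap. In particular h(−2) = −22 (right piece), and solving 9x + 2 = −22 on the left piece gives x = −8/3 < −2.
So h(−8/3) = h(−2) with −8/3 ≠ −2, and h is not injective. This x = −8/3 is the requested value below −2.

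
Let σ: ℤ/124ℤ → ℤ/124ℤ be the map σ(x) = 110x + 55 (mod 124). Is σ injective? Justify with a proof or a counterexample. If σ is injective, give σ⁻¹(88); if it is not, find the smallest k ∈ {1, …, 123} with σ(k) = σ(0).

62

Recall: injectivity means: for all x_1, x_2 in the domain, σ(x_1) = σ(x_2) implies x_1 = x_2.
We have gcd(110, 124) = 2 > 1. Taking x_1 = 0 and x_2 = 62: σ(0) = 55 and σ(62) = 110·62 + 55 = 6875 ≡ 55 (mod 124).
So σ(0) = σ(62) while 0 ≠ 62, so σ is not injective.
Since σ is not injective, we find the least positive k with σ(k) = σ(0): this means 110k ≡ 0 (mod 124), i.e. 124 ∣ 110k. Since gcd(110, 124) = 2, dividing through by 2 this holds exactly when 62 ∣ 55k, and as gcd(55, 62) = 1, exactly when 62 ∣ k.
The smallest positive such k is 62.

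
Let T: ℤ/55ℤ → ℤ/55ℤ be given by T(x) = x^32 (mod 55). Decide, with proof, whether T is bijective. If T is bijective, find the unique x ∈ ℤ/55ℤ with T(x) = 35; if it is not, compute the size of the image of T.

12

T(4): Repeated squaring mod 55: 4^1 ≡ 4, 4^2 ≡ 4² = 16, 4^4 ≡ 16² = 256 ≡ 36, 4^8 ≡ 36² = 1296 ≡ 31, 4^16 ≡ 31² = 961 ≡ 26, 4^32 ≡ 26² = 676 ≡ 16. So 4^32 ≡ 16 (mod 55).
T(7): Repeated squaring mod 55: 7^1 ≡ 7, 7^2 ≡ 7² = 49, 7^4 ≡ 49² = 2401 ≡ 36, 7^8 ≡ 36² = 1296 ≡ 31, 7^16 ≡ 31² = 961 ≡ 26, 7^32 ≡ 26² = 676 ≡ 16. So 7^32 ≡ 16 (mod 55).
So T(4) = T(7) = 16 while 4 ≠ 7, so T is not injective, hence not bijective.
Since T is not bijective, we determine |image(T)|. Computing x^32 mod 55 for each x (by repeated squaring, reducing mod 55 at every step), the values T(0), T(1), …, T(54) are: 0, 1, 26, 31, 16, 25, 36, 16, 31, 26, 45, 11, 1, 26, 31, 5, 36, 36, 16, 31, 15, 1, 11, 1, 26, 20, 16, 36, 36, 16, 20, 26, 1, 11, 1, 15, 31, 16, 36, 36, 5, 31, 26, 1, 11, 45, 26, 31, 16, 36, 25, 16, 31, 26, 1.
The distinct values are {0, 1, 5, 11, 15, 16, 20, 25, 26, 31, 36, 45}; there are 12 of them.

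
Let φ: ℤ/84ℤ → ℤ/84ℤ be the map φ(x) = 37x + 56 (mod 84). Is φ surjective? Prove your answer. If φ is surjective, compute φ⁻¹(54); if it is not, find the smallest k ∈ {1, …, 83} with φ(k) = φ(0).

Since gcd(37, 84) = 1, 37 is invertible modulo 84. Euclid's algorithm: 84 = 2·37 + 10, 37 = 3·10 + 7, 10 = 1·7 + 3, 7 = 2·3 + 1; back-substituting gives 1 = 25·37 − 11·84, so 37⁻¹ ≡ 25 (mod 84).
Then y ↦ 25(y − 56) is a two-sided inverse to φ, so every y ∈ ℤ/84ℤ has a preimage.
Hence φ is surjective.
Since φ is surjective, we find φ⁻¹(54): we need 37x ≡ 54 − 56 ≡ 82 (mod 84). Using 37⁻¹ = 25: x ≡ 25·82 = 2050 = 24·84 + 34, so x = 34.
Check: φ(34) = 37·34 + 56 = 1314 = 15·84 + 54 ≡ 54 (mod 84).

34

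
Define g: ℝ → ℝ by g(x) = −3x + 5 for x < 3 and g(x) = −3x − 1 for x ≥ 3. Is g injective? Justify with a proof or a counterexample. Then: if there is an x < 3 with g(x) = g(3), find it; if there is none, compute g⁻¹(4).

Both pieces are strictly decreasing (slopes −3 and −3), so each is injective on its own interval.
The left piece maps (−∞, 3) onto (−4, ∞); the right piece maps [3, ∞) onto (−∞, −10].
These images are disjoint, so no value is attained by both pieces. So g is injective.
Because the two images are disjoint, no x < 3 has g(x) = g(3), so we compute g⁻¹(4): 4 lies in (−4, ∞), so solve −3x + 5 = 4: x = (4 − 5)/(−3) = 1/3.

1/3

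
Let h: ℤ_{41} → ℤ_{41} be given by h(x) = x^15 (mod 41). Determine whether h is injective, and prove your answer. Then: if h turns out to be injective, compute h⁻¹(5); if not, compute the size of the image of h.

9

h(3): Repeated squaring mod 41: 3^1 ≡ 3, 3^2 ≡ 3² = 9, 3^4 ≡ 9² = 81 ≡ 40, 3^8 ≡ 40² = 1600 ≡ 1. Since 15 = 8 + 4 + 2 + 1, 3^15 ≡ 1·40·9·3: 1·40 = 40, then 40·9 = 360 ≡ 32, then 32·3 = 96 ≡ 14. So 3^15 ≡ 14 (mod 41).
h(7): Repeated squaring mod 41: 7^1 ≡ 7, 7^2 ≡ 7² = 49 ≡ 8, 7^4 ≡ 8² = 64 ≡ 23, 7^8 ≡ 23² = 529 ≡ 37. Since 15 = 8 + 4 + 2 + 1, 7^15 ≡ 37·23·8·7: 37·23 = 851 ≡ 31, then 31·8 = 248 ≡ 2, then 2·7 = 14. So 7^15 ≡ 14 (mod 41).
So h(3) = h(7) = 14 while 3 ≠ 7, thus h is not injective.
Since h is not injective, we determine |image(h)|. Computing x^15 mod 41 for each x (by repeated squaring, reducing mod 41 at every step), the values h(0), h(1), …, h(40) are: 0, 1, 9, 14, 40, 32, 3, 14, 32, 32, 1, 27, 27, 14, 3, 38, 1, 3, 1, 3, 9, 32, 38, 40, 38, 40, 3, 38, 27, 14, 14, 40, 9, 9, 27, 38, 9, 1, 27, 32, 40.
The distinct values are {0, 1, 3, 9, 14, 27, 32, 38, 40}; there are 9 of them.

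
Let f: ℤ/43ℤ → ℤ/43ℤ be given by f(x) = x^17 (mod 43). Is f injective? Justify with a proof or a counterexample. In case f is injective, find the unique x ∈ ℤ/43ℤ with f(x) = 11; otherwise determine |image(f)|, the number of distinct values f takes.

Since 43 is prime, the nonzero elements of ℤ/43ℤ form a cyclic group of order 42.
As gcd(17, 42) = 1, raising to the 17th power is a bijection on this group: if a^17 ≡ b^17 then (ab^{−1})^17 = 1, and the only element of order dividing gcd(17, 42) = 1 is 1, so a = b.
With f(0) = 0 this makes f injective on all of ℤ/43ℤ, hence bijective (finite equal-size domain and codomain). In particular f is injective.
Since f is injective, we find the preimage of 11. The inverse of x ↦ x^17 on (ℤ/43ℤ)^× is x ↦ x^5, because 17·5 = 85 = 2·42 + 1 ≡ 1 (mod 42) and x^{42} = 1 for x ≠ 0 (Fermat). So f⁻¹(11) = 11^5 mod 43.
Repeated squaring mod 43: 11^1 ≡ 11, 11^2 ≡ 11² = 121 ≡ 35, 11^4 ≡ 35² = 1225 ≡ 21. Since 5 = 4 + 1, 11^5 ≡ 21·11: 21·11 = 231 ≡ 16. So 11^5 ≡ 16 (mod 43).
Hence f⁻¹(11) = 16.

16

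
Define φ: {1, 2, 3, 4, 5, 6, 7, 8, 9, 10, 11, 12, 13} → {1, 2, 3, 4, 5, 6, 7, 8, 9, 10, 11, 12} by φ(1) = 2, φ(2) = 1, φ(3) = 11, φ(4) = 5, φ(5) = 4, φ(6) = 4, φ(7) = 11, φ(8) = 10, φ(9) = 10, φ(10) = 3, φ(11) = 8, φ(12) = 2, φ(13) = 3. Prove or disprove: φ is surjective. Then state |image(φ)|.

8

No element maps to 6, so φ is not surjective.
The image of φ is {1, 2, 3, 4, 5, 8, 10, 11}, which has 8 elements.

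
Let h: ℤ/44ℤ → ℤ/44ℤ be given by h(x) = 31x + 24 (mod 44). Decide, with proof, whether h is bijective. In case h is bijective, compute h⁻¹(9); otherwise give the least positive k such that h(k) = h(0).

Recall: injectivity means: for all x_1, x_2 in the domain, h(x_1) = h(x_2) implies x_1 = x_2.
If h(x_1) = h(x_2), then 31x_1 ≡ 31x_2 (mod 44). Because gcd(31, 44) = 1, we may cancel 31 to get x_1 ≡ x_2 (mod 44).
We now compute 31⁻¹ mod 44 explicitly. Euclid's algorithm: 44 = 1·31 + 13, 31 = 2·13 + 5, 13 = 2·5 + 3, 5 = 1·3 + 2, 3 = 1·2 + 1; back-substituting gives 1 = 27·31 − 19·44, so 31⁻¹ ≡ 27 (mod 44).
Then y ↦ 27(y − 24) is a two-sided inverse to h, so every y ∈ ℤ/44ℤ has a preimage.
So h is bijective.
Since h is bijective, we find h⁻¹(9): we need 31x ≡ 9 − 24 ≡ 29 (mod 44). Using 31⁻¹ = 27: x ≡ 27·29 = 783 = 17·44 + 35, so x = 35.
Check: h(35) = 31·35 + 24 = 1109 = 25·44 + 9 ≡ 9 (mod 44).

35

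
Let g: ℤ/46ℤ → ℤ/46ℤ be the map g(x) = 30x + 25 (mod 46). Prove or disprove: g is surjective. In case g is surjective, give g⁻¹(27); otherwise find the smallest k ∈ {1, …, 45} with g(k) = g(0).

23

Since gcd(30, 46) = 2, we have 30x ≡ 0 (mod 2) for all x, so g(x) ≡ 1 (mod 2).
But 0 ≢ 1 (mod 2), so 0 ∈ ℤ/46ℤ has no preimage. Therefore g is not surjective.
Since g is not surjective, we find the least positive k with g(k) = g(0): this means 30k ≡ 0 (mod 46), i.e. 46 ∣ 30k. Since gcd(30, 46) = 2, dividing through by 2 this holds exactly when 23 ∣ 15k, and as gcd(15, 23) = 1, exactly when 23 ∣ k.
The smallest positive such k is 23.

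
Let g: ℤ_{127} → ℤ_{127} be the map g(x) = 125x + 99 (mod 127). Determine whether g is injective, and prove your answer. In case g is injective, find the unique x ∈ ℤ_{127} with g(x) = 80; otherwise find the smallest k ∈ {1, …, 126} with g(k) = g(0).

73

Recall: g is injective when g(s) = g(t) forces s = t.
Suppose g(s) = g(t) in ℤ_{127}. Then 125s + 99 ≡ 125t + 99 (mod 127), thus 125(s − t) ≡ 0 (mod 127).
Since gcd(125, 127) = 1, 125 is invertible modulo 127, so s − t ≡ 0 (mod 127), i.e. s = t.
So g is injective.
We now compute 125⁻¹ mod 127 explicitly. Euclid's algorithm: 127 = 1·125 + 2, 125 = 62·2 + 1; back-substituting gives 1 = 63·125 − 62·127, so 125⁻¹ ≡ 63 (mod 127).
Since g is injective, we find g⁻¹(80): we need 125x ≡ 80 − 99 ≡ 108 (mod 127). Using 125⁻¹ = 63: x ≡ 63·108 = 6804 = 53·127 + 73, so x = 73.
Check: g(73) = 125·73 + 99 = 9224 = 72·127 + 80 ≡ 80 (mod 127).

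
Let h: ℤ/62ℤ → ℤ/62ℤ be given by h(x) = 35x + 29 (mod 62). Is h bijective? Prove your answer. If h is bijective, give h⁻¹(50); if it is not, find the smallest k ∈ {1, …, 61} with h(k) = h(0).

13

Recall: h is injective when h(x_1) = h(x_2) forces x_1 = x_2.
Suppose h(x_1) = h(x_2) in ℤ/62ℤ. Then 35x_1 + 29 ≡ 35x_2 + 29 (mod 62), therefore 35(x_1 − x_2) ≡ 0 (mod 62).
Since gcd(35, 62) = 1, 35 is invertible modulo 62, therefore x_1 − x_2 ≡ 0 (mod 62), i.e. x_1 = x_2.
We now compute 35⁻¹ mod 62 explicitly. Euclid's algorithm: 62 = 1·35 + 27, 35 = 1·27 + 8, 27 = 3·8 + 3, 8 = 2·3 + 2, 3 = 1·2 + 1; back-substituting gives 1 = 39·35 − 22·62, so 35⁻¹ ≡ 39 (mod 62).
Then y ↦ 39(y − 29) is a two-sided inverse to h, so every y ∈ ℤ/62ℤ has a preimage.
Therefore h is bijective.
Since h is bijective, we compute h⁻¹(50): solve 35x + 29 ≡ 50 (mod 62), i.e. 35x ≡ 21 (mod 62).
Multiplying by 35⁻¹ = 39 gives x ≡ 39·21 = 819 = 13·62 + 13 ≡ 13 (mod 62).
Check: h(13) = 35·13 + 29 = 484 = 7·62 + 50 ≡ 50 (mod 62).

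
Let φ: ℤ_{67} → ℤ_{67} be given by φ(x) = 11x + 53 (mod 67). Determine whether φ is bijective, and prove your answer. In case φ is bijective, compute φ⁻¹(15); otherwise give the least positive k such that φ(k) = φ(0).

By definition, φ is injective when φ(u) = φ(v) forces u = v.
If φ(u) = φ(v), then 11u ≡ 11v (mod 67). Because gcd(11, 67) = 1, we may cancel 11 to get u ≡ v (mod 67).
We now compute 11⁻¹ mod 67 explicitly. Euclid's algorithm: 67 = 6·11 + 1; back-substituting gives 1 = 61·11 − 10·67, so 11⁻¹ ≡ 61 (mod 67).
For any y ∈ ℤ_{67}, x = 61(y − 53) mod 67 satisfies φ(x) = 11·61(y − 53) + 53 ≡ y (since 11·61 ≡ 1 mod 67). So every y has a preimage.
So φ is bijective.
Since φ is bijective, we compute φ⁻¹(15): solve 11x + 53 ≡ 15 (mod 67), i.e. 11x ≡ 29 (mod 67).
Multiplying by 11⁻¹ = 61 gives x ≡ 61·29 = 1769 = 26·67 + 27 ≡ 27 (mod 67).
Check: φ(27) = 11·27 + 53 = 350 = 5·67 + 15 ≡ 15 (mod 67).

27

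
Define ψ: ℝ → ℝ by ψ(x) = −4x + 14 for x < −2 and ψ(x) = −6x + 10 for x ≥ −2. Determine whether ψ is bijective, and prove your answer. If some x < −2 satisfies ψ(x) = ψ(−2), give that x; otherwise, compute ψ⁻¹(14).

Both pieces are strictly decreasing (slopes −4 and −6), so each is injective on its own interval.
The left piece maps (−∞, −2) onto (22, ∞); the right piece maps [−2, ∞) onto (−∞, 22].
Since 22 = 22, the images partition ℝ: ψ is injective and surjective, hence bijective.
Because the two images are disjoint, no x < −2 has ψ(x) = ψ(−2), so we compute ψ⁻¹(14): 14 lies in (−∞, 22], so solve −6x + 10 = 14: x = (14 − 10)/(−6) = −2/3.

-2/3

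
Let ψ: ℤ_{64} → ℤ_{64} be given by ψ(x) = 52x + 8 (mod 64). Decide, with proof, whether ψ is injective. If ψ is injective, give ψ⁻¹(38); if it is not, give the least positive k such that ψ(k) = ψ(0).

Recall: injectivity means: for all s, t in the domain, ψ(s) = ψ(t) implies s = t.
We have gcd(52, 64) = 4 > 1. Taking s = 0 and t = 16: ψ(0) = 8 and ψ(16) = 52·16 + 8 = 840 ≡ 8 (mod 64).
So ψ(0) = ψ(16) while 0 ≠ 16, so ψ is not injective.
Since ψ is not injective, we find the least positive k with ψ(k) = ψ(0): this means 52k ≡ 0 (mod 64), i.e. 64 ∣ 52k. Since gcd(52, 64) = 4, dividing through by 4 this holds exactly when 16 ∣ 13k, and as gcd(13, 16) = 1, exactly when 16 ∣ k.
The smallest positive such k is 16.

16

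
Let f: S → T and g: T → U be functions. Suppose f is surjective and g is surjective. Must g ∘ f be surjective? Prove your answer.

surjective

Let c ∈ U. Since g is surjective, there is b ∈ T with g(b) = c. Since f is surjective, there is a ∈ S with f(a) = b.
Then (g ∘ f)(a) = g(b) = c. Thus g ∘ f is surjective.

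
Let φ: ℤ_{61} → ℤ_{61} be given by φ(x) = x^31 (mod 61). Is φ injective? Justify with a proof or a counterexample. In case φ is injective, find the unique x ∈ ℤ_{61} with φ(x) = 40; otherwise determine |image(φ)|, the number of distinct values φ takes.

Since 61 is prime, the nonzero elements of ℤ_{61} form a cyclic group of order 60.
As gcd(31, 60) = 1, raising to the 31st power is a bijection on this group: if a^31 ≡ b^31 then (ab^{−1})^31 = 1, and the only element of order dividing gcd(31, 60) = 1 is 1, so a = b.
With φ(0) = 0 this makes φ injective on all of ℤ_{61}, hence bijective (finite equal-size domain and codomain). In particular φ is injective.
Since φ is injective, we find the preimage of 40. The inverse of x ↦ x^31 on (ℤ_{61})^× is x ↦ x^31, because 31·31 = 961 = 16·60 + 1 ≡ 1 (mod 60) and x^{60} = 1 for x ≠ 0 (Fermat). So φ⁻¹(40) = 40^31 mod 61.
Repeated squaring mod 61: 40^1 ≡ 40, 40^2 ≡ 40² = 1600 ≡ 14, 40^4 ≡ 14² = 196 ≡ 13, 40^8 ≡ 13² = 169 ≡ 47, 40^16 ≡ 47² = 2209 ≡ 13. Since 31 = 16 + 8 + 4 + 2 + 1, 40^31 ≡ 13·47·13·14·40: 13·47 = 611 ≡ 1, then 1·13 = 13, then 13·14 = 182 ≡ 60, then 60·40 = 2400 ≡ 21. So 40^31 ≡ 21 (mod 61).
Hence φ⁻¹(40) = 21.

21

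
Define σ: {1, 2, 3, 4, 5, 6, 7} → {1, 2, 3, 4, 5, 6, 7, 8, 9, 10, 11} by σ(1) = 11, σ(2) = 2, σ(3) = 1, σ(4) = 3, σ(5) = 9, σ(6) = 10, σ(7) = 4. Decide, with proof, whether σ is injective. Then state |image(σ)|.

7

The values σ(1), …, σ(7) are 11, 2, 1, 3, 9, 10, 4 — all distinct.
So σ(u) = σ(v) only when u = v, and σ is injective.
The image of σ is {1, 2, 3, 4, 9, 10, 11}, which has 7 elements.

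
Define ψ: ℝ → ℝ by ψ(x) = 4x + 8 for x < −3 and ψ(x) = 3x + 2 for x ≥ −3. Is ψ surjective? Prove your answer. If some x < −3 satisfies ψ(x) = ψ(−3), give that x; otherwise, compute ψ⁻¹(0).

-15/4

Both pieces are strictly increasing (slopes 4 and 3), so each is injective on its own interval.
The left piece maps (−∞, −3) onto (−∞, −4); the right piece maps [−3, ∞) onto [−7, ∞).
The union (−∞, −4) ∪ [−7, ∞) covers ℝ, so ψ is surjective.
For the follow-up: the images overlap, so an x < −3 with ψ(x) = ψ(−3) exists. ψ(−3) = −7; solving 4x + 8 = −7 for x < −3 gives x = (−7 − 8)/4 = −15/4.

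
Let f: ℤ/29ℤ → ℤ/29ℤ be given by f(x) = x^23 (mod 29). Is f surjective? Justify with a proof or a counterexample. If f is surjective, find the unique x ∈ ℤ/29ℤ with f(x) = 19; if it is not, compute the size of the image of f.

Since 29 is prime, the nonzero elements of ℤ/29ℤ form a cyclic group of order 28.
As gcd(23, 28) = 1, raising to the 23rd power is a bijection on this group: if a^23 ≡ b^23 then (ab^{−1})^23 = 1, and the only element of order dividing gcd(23, 28) = 1 is 1, so a = b.
With f(0) = 0 this makes f injective on all of ℤ/29ℤ, hence bijective (finite equal-size domain and codomain). In particular f is surjective.
Since f is surjective, we find the preimage of 19. The inverse of x ↦ x^23 on (ℤ/29ℤ)^× is x ↦ x^11, because 23·11 = 253 = 9·28 + 1 ≡ 1 (mod 28) and x^{28} = 1 for x ≠ 0 (Fermat). So f⁻¹(19) = 19^11 mod 29.
Repeated squaring mod 29: 19^1 ≡ 19, 19^2 ≡ 19² = 361 ≡ 13, 19^4 ≡ 13² = 169 ≡ 24, 19^8 ≡ 24² = 576 ≡ 25. Since 11 = 8 + 2 + 1, 19^11 ≡ 25·13·19: 25·13 = 325 ≡ 6, then 6·19 = 114 ≡ 27. So 19^11 ≡ 27 (mod 29).
Hence f⁻¹(19) = 27.

27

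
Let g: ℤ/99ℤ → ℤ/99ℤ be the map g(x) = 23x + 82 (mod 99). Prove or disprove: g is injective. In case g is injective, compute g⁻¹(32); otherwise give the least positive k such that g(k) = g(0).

If g(a) = g(b), then 23a ≡ 23b (mod 99). Because gcd(23, 99) = 1, we may cancel 23 to get a ≡ b (mod 99).
Therefore g is injective.
We now compute 23⁻¹ mod 99 explicitly. Euclid's algorithm: 99 = 4·23 + 7, 23 = 3·7 + 2, 7 = 3·2 + 1; back-substituting gives 1 = 56·23 − 13·99, so 23⁻¹ ≡ 56 (mod 99).
Since g is injective, we find g⁻¹(32): we need 23x ≡ 32 − 82 ≡ 49 (mod 99). Using 23⁻¹ = 56: x ≡ 56·49 = 2744 = 27·99 + 71, so x = 71.
Check: g(71) = 23·71 + 82 = 1715 = 17·99 + 32 ≡ 32 (mod 99).

71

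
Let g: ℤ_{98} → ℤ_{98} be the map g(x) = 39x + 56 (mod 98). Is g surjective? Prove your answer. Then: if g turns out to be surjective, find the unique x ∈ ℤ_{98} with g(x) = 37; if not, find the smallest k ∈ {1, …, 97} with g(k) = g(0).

95

Recall that g is surjective if every y in the codomain equals g(x) for some x in the domain.
Since gcd(39, 98) = 1, 39 is invertible modulo 98. Euclid's algorithm: 98 = 2·39 + 20, 39 = 1·20 + 19, 20 = 1·19 + 1; back-substituting gives 1 = 93·39 − 37·98, so 39⁻¹ ≡ 93 (mod 98).
Then y ↦ 93(y − 56) is a two-sided inverse to g, so every y ∈ ℤ_{98} has a preimage.
Hence g is surjective.
Since g is surjective, we find g⁻¹(37): we need 39x ≡ 37 − 56 ≡ 79 (mod 98). Using 39⁻¹ = 93: x ≡ 93·79 = 7347 = 74·98 + 95, so x = 95.
Check: g(95) = 39·95 + 56 = 3761 = 38·98 + 37 ≡ 37 (mod 98).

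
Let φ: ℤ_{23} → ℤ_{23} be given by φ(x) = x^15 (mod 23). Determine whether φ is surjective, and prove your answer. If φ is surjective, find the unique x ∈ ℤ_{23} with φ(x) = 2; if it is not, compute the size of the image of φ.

Since 23 is prime, the nonzero elements of ℤ_{23} form a cyclic group of order 22.
As gcd(15, 22) = 1, raising to the 15th power is a bijection on this group: if x_1^15 ≡ x_2^15 then (x_1x_2^{−1})^15 = 1, and the only element of order dividing gcd(15, 22) = 1 is 1, so x_1 = x_2.
With φ(0) = 0 this makes φ injective on all of ℤ_{23}, hence bijective (finite equal-size domain and codomain). In particular φ is surjective.
Since φ is surjective, we find the preimage of 2. The inverse of x ↦ x^15 on (ℤ_{23})^× is x ↦ x^3, because 15·3 = 45 = 2·22 + 1 ≡ 1 (mod 22) and x^{22} = 1 for x ≠ 0 (Fermat). So φ⁻¹(2) = 2^3 mod 23.
Repeated squaring mod 23: 2^1 ≡ 2, 2^2 ≡ 2² = 4. Since 3 = 2 + 1, 2^3 ≡ 4·2: 4·2 = 8. So 2^3 ≡ 8 (mod 23).
Hence φ⁻¹(2) = 8.

8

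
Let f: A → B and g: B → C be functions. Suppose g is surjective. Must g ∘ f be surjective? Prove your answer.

No. Take A = {0}, B = C = {0, 1, 2, 3}, f(0) = 0, and g = identity (surjective).
Then (g ∘ f)(0) = 0, and 3 ∈ C has no preimage under g ∘ f, so g ∘ f is not surjective.

not surjective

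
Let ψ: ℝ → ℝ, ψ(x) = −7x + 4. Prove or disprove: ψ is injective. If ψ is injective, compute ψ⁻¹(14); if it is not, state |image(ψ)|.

-10/7

Recall that injectivity means: for all a, b in the domain, ψ(a) = ψ(b) implies a = b.
Suppose ψ(a) = ψ(b). Then −7a + 4 = −7b + 4, thus −7a = −7b, therefore a = b.
Hence ψ is injective.
Since ψ is injective, we compute ψ⁻¹(14) = (14 − 4)/(−7) = −10/7.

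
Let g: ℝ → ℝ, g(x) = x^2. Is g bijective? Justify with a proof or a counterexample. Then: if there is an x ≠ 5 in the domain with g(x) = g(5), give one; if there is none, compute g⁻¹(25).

g(5) = 25 = (−5)^2 = g(−5) (since 2 is even), with 5 ≠ −5. So g is not injective, hence not bijective.
For the follow-up, such an x exists: taking x = −5 ∈ ℝ gives g(−5) = 25 = g(5) with −5 ≠ 5.

-5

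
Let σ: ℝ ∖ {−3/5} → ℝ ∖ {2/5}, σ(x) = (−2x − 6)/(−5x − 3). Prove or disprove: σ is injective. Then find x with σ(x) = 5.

Suppose σ(s) = σ(t). Cross-multiplying: (−2s − 6)(−5t − 3) = (−2t − 6)(−5s − 3).
Expanding both sides and cancelling the symmetric terms leaves −24·(s − t) = 0. Since −24 ≠ 0, s = t. Hence σ is injective.
Solving σ(x) = 5: cross-multiplying gives −2x − 6 = 5(−5x − 3), which rearranges to 23x = −9, so x = −9/23.

-9/23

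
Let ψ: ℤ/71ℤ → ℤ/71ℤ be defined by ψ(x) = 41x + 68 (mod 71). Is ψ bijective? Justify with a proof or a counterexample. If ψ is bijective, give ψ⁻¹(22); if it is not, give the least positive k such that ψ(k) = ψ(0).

11

If ψ(u) = ψ(v), then 41u ≡ 41v (mod 71). Because gcd(41, 71) = 1, we may cancel 41 to get u ≡ v (mod 71).
We now compute 41⁻¹ mod 71 explicitly. Euclid's algorithm: 71 = 1·41 + 30, 41 = 1·30 + 11, 30 = 2·11 + 8, 11 = 1·8 + 3, 8 = 2·3 + 2, 3 = 1·2 + 1; back-substituting gives 1 = 26·41 − 15·71, so 41⁻¹ ≡ 26 (mod 71).
For any y ∈ ℤ/71ℤ, x = 26(y − 68) mod 71 satisfies ψ(x) = 41·26(y − 68) + 68 ≡ y (since 41·26 ≡ 1 mod 71). So every y has a preimage.
Hence ψ is bijective.
Since ψ is bijective, we find ψ⁻¹(22): we need 41x ≡ 22 − 68 ≡ 25 (mod 71). Using 41⁻¹ = 26: x ≡ 26·25 = 650 = 9·71 + 11, so x = 11.
Check: ψ(11) = 41·11 + 68 = 519 = 7·71 + 22 ≡ 22 (mod 71).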